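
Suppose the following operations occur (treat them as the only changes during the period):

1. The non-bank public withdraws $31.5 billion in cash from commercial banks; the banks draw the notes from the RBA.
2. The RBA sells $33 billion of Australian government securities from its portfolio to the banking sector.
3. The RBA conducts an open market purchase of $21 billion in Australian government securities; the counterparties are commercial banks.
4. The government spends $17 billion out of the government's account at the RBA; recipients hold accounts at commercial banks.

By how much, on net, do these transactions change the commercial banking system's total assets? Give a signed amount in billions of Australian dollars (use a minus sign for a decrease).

Currency withdrawal $31.5 billion: bank balance sheets shrink → −$31.5B.
OMO sale (to banks) $33 billion: just an asset swap on bank balance sheets → 0.
OMO purchase (from banks) $21 billion: just an asset swap on bank balance sheets → 0.
Government spending $17 billion: bank balance sheets expand → +$17B.
Net: −31.5 + 0 + 0 + 17 = -$14.5 billion.

-$14.5 billion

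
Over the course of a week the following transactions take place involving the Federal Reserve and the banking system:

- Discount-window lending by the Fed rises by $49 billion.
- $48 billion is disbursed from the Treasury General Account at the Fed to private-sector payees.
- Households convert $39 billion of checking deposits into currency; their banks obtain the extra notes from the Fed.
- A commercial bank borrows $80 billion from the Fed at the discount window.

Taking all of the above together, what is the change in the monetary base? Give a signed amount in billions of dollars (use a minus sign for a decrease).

+$177 billion

Discount-window loan $49 billion: Fed balance sheet expands → +$49B.
Government spending $48 billion: a non-base liability converts back to reserves → +$48B.
Currency withdrawal $39 billion: just a shift between currency and reserves — both are base money → 0.
Discount-window loan $80 billion: Fed balance sheet expands → +$80B.
Net: 49 + 48 + 0 + 80 = +$177 billion.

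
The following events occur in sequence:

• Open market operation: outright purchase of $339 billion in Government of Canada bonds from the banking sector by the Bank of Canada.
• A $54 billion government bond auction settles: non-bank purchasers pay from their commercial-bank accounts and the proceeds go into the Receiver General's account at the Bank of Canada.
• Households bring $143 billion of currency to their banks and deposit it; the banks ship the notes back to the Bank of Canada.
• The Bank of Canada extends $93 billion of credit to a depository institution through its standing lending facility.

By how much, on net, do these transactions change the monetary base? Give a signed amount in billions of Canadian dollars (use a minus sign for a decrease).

Bank of Canada balance sheet:
  Assets:      Securities +$339B, Loans to banks +$93B
  Liabilities: Bank reserves +$521B, Currency in circulation −$143B, Government deposits +$54B
Monetary base = currency + reserves: −$143B + (+$521B) = +$378 billion.

+$378 billion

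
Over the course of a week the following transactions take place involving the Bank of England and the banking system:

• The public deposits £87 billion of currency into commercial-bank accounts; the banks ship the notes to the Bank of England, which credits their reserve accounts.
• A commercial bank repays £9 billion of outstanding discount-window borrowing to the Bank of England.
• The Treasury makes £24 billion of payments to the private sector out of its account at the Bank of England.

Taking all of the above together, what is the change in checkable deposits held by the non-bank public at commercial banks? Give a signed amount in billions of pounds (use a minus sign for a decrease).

+£111 billion

Bank of England balance sheet:
  Assets:      Loans to banks −£9B
  Liabilities: Bank reserves +£102B, Currency in circulation −£87B, Government deposits −£24B
Commercial banking system:
  Assets:      Reserves at CB +£102B
  Liabilities: Checkable deposits +£111B, Borrowings from CB −£9B
So the change in checkable deposits held by the non-bank public at commercial banks is +£111 billion.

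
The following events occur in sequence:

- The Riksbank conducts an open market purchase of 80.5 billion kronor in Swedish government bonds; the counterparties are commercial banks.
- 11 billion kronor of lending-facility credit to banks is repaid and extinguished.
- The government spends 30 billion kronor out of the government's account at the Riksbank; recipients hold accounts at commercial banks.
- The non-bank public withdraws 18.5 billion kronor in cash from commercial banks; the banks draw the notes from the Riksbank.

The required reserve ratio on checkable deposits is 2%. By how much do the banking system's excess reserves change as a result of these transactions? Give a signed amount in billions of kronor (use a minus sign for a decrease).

OMO purchase (from banks) 80.5 billion kronor: reserves +80.5B, deposits 0.
Discount-window repayment 11 billion kronor: reserves −11B, deposits 0.
Government spending 30 billion kronor: reserves +30B, deposits +30B.
Currency withdrawal 18.5 billion kronor: reserves −18.5B, deposits −18.5B.
Totals: Δreserves = +81B, Δdeposits = +11.5B.
Δrequired reserves = 2% × +11.5B = +0.23B.
Δexcess reserves = Δreserves − Δrequired = +81B − (+0.23B) = +80.77 billion.

+80.77 billion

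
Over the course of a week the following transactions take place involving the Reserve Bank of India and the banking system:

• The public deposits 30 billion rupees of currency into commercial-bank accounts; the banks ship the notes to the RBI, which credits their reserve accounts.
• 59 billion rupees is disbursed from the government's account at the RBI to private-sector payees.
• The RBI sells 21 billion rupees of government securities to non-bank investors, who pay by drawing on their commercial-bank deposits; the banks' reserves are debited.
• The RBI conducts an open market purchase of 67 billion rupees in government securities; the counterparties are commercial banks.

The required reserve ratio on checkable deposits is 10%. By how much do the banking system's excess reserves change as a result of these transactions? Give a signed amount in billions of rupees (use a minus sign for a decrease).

+128.2 billion

Currency deposit 30 billion rupees: reserves +30B, deposits +30B.
Government spending 59 billion rupees: reserves +59B, deposits +59B.
Asset sale (to non-banks) 21 billion rupees: reserves −21B, deposits −21B.
OMO purchase (from banks) 67 billion rupees: reserves +67B, deposits 0.
Totals: Δreserves = +135B, Δdeposits = +68B.
Δrequired reserves = 10% × +68B = +6.8B.
Δexcess reserves = Δreserves − Δrequired = +135B − (+6.8B) = +128.2 billion.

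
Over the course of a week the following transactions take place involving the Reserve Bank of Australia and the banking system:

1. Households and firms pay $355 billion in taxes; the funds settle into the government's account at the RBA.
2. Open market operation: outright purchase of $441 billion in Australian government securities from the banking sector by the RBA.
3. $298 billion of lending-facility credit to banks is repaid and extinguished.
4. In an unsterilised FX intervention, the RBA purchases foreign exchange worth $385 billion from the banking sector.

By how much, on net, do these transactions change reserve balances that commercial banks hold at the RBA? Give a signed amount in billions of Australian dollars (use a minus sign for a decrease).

+$173 billion

Government account inflow $355 billion: funds move from bank reserves into the government account → −$355B.
OMO purchase (from banks) $441 billion: the RBA pays by crediting reserve accounts → +$441B.
Discount-window repayment $298 billion: repayment is debited from reserves → −$298B.
FX purchase $385 billion: the RBA pays by crediting reserve accounts → +$385B.
Net: −355 + 441 − 298 + 385 = +$173 billion.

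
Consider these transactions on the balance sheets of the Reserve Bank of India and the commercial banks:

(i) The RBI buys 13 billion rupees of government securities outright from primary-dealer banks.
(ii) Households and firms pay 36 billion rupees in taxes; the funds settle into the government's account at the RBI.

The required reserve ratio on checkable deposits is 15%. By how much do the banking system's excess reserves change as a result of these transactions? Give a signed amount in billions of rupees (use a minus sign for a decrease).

OMO purchase (from banks) 13 billion rupees: reserves +13B, deposits 0.
Government account inflow 36 billion rupees: reserves −36B, deposits −36B.
Totals: Δreserves = −23B, Δdeposits = −36B.
Δrequired reserves = 15% × −36B = −5.4B.
Δexcess reserves = Δreserves − Δrequired = −23B − (−5.4B) = -17.6 billion.

-17.6 billion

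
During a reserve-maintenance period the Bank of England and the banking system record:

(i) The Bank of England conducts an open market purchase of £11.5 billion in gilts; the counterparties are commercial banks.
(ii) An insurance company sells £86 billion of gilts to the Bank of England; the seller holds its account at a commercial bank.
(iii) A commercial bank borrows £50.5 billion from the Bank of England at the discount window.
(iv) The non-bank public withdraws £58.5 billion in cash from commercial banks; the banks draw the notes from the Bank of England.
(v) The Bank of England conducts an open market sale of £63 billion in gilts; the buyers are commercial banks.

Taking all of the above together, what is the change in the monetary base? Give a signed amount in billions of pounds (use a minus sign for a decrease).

+£85 billion

OMO purchase (from banks) £11.5 billion: Bank of England balance sheet expands → +£11.5B.
Asset purchase (from non-banks) £86 billion: Bank of England balance sheet expands → +£86B.
Discount-window loan £50.5 billion: Bank of England balance sheet expands → +£50.5B.
Currency withdrawal £58.5 billion: just a shift between currency and reserves — both are base money → 0.
OMO sale (to banks) £63 billion: Bank of England balance sheet contracts → −£63B.
Net: 11.5 + 86 + 50.5 + 0 − 63 = +£85 billion.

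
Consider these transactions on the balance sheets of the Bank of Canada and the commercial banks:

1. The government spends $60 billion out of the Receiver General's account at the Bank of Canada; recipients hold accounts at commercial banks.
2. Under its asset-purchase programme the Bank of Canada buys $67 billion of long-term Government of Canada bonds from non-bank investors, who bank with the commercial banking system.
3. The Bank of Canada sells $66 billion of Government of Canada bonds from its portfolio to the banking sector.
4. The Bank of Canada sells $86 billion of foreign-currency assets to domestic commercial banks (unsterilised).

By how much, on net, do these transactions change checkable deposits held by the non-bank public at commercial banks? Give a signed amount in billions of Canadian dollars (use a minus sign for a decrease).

+$127 billion

Government spending $60 billion: non-bank counterparties' bank balances rise → +$60B.
Asset purchase (from non-banks) $67 billion: non-bank counterparties' bank balances rise → +$67B.
OMO sale (to banks) $66 billion: the counterparty is a bank, so public deposits are unchanged → 0.
FX sale $86 billion: the counterparty is a bank, so public deposits are unchanged → 0.
Net: 60 + 67 + 0 + 0 = +$127 billion.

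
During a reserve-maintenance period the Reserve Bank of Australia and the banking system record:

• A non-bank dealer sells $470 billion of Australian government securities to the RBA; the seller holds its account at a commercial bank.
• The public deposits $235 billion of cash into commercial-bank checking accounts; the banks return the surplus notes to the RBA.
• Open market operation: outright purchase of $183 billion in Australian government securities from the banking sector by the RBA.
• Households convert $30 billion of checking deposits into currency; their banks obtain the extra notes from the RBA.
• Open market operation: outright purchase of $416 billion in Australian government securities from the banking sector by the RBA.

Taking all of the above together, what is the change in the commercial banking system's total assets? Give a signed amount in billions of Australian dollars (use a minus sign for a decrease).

+$675 billion

Asset purchase (from non-banks) $470 billion: bank balance sheets expand → +$470B.
Currency deposit $235 billion: bank balance sheets expand → +$235B.
OMO purchase (from banks) $183 billion: just an asset swap on bank balance sheets → 0.
Currency withdrawal $30 billion: bank balance sheets shrink → −$30B.
OMO purchase (from banks) $416 billion: just an asset swap on bank balance sheets → 0.
Net: 470 + 235 + 0 − 30 + 0 = +$675 billion.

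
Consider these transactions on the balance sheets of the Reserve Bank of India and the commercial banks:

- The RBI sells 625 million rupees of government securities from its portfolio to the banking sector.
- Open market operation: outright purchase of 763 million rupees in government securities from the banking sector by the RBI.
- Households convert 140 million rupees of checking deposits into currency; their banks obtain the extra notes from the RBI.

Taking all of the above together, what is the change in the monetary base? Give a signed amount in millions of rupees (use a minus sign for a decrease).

OMO sale (to banks) 625 million rupees: RBI balance sheet contracts → −625M.
OMO purchase (from banks) 763 million rupees: RBI balance sheet expands → +763M.
Currency withdrawal 140 million rupees: just a shift between currency and reserves — both are base money → 0.
Net: −625 + 763 + 0 = +138 million.

+138 million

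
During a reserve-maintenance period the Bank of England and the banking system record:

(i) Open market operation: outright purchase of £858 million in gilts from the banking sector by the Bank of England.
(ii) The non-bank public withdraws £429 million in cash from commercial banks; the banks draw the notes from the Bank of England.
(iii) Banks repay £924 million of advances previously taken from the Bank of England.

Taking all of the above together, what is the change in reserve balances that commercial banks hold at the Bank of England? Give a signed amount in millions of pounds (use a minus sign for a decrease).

-£495 million

OMO purchase (from banks) £858 million: the Bank of England pays by crediting reserve accounts → +£858M.
Currency withdrawal £429 million: banks swap reserves for currency → −£429M.
Discount-window repayment £924 million: repayment is debited from reserves → −£924M.
Net: 858 − 429 − 924 = -£495 million.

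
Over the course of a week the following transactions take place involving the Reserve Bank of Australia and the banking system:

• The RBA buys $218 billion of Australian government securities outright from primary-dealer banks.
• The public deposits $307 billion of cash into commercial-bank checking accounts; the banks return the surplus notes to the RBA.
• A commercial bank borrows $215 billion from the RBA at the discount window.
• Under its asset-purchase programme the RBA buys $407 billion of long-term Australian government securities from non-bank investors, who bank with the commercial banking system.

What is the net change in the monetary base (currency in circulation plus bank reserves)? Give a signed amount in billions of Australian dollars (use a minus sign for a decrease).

OMO purchase (from banks) $218 billion: RBA balance sheet expands → +$218B.
Currency deposit $307 billion: just a shift between currency and reserves — both are base money → 0.
Discount-window loan $215 billion: RBA balance sheet expands → +$215B.
Asset purchase (from non-banks) $407 billion: RBA balance sheet expands → +$407B.
Net: 218 + 0 + 215 + 407 = +$840 billion.

+$840 billion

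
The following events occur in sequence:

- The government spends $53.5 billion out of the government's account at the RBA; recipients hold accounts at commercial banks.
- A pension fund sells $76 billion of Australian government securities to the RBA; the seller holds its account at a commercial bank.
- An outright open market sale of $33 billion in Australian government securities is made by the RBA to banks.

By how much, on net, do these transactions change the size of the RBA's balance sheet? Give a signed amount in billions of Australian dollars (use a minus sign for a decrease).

+$43 billion

RBA balance sheet:
  Assets:      Securities +$43B
  Liabilities: Bank reserves +$96.5B, Government deposits −$53.5B
Commercial banking system:
  Assets:      Reserves at CB +$96.5B, Securities +$33B
  Liabilities: Checkable deposits +$129.5B
Change in total RBA assets = +$43 billion.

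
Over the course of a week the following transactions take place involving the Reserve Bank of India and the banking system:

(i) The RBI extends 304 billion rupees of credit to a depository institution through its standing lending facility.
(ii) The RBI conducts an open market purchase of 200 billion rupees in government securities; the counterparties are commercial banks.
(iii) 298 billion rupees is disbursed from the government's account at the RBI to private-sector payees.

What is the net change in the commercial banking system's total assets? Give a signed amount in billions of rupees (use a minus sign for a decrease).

Discount-window loan 304 billion rupees: bank balance sheets expand → +304B.
OMO purchase (from banks) 200 billion rupees: just an asset swap on bank balance sheets → 0.
Government spending 298 billion rupees: bank balance sheets expand → +298B.
Net: 304 + 0 + 298 = +602 billion.

+602 billion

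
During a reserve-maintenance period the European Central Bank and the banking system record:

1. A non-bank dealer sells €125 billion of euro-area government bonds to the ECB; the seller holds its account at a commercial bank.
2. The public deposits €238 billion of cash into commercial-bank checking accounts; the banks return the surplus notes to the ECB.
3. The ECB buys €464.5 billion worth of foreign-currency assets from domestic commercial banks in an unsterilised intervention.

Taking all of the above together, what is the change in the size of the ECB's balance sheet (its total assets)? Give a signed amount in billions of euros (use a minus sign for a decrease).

+€589.5 billion

ECB balance sheet:
  Assets:      Securities +€125B, Foreign assets +€464.5B
  Liabilities: Bank reserves +€827.5B, Currency in circulation −€238B
Commercial banking system:
  Assets:      Reserves at CB +€827.5B, Foreign assets −€464.5B
  Liabilities: Checkable deposits +€363B
Change in total ECB assets = +€589.5 billion.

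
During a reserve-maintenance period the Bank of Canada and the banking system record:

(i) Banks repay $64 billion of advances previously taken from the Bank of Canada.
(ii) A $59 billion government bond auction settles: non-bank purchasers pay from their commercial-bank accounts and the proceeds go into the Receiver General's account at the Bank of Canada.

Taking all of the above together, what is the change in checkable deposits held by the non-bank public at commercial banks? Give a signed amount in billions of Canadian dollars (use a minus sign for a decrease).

Bank of Canada balance sheet:
  Assets:      Loans to banks −$64B
  Liabilities: Bank reserves −$123B, Government deposits +$59B
Commercial banking system:
  Assets:      Reserves at CB −$123B
  Liabilities: Checkable deposits −$59B, Borrowings from CB −$64B
So the change in checkable deposits held by the non-bank public at commercial banks is -$59 billion.

-$59 billion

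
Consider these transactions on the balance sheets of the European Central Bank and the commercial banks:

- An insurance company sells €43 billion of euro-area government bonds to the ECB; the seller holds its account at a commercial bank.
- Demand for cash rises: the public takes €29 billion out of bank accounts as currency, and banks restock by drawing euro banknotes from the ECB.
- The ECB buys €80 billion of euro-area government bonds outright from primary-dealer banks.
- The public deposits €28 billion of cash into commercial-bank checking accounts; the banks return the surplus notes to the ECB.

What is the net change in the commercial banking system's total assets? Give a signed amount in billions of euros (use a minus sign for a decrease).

Asset purchase (from non-banks) €43 billion: bank balance sheets expand → +€43B.
Currency withdrawal €29 billion: bank balance sheets shrink → −€29B.
OMO purchase (from banks) €80 billion: just an asset swap on bank balance sheets → 0.
Currency deposit €28 billion: bank balance sheets expand → +€28B.
Net: 43 − 29 + 0 + 28 = +€42 billion.

+€42 billion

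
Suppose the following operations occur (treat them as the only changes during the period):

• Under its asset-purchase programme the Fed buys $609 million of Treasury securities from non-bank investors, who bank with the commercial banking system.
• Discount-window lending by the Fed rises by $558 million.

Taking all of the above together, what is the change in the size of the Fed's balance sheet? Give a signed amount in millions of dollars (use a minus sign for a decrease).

+$1167 million

Asset purchase (from non-banks) $609 million: a Fed asset is acquired → +$609M.
Discount-window loan $558 million: a Fed asset is acquired → +$558M.
Net: 609 + 558 = +$1167 million.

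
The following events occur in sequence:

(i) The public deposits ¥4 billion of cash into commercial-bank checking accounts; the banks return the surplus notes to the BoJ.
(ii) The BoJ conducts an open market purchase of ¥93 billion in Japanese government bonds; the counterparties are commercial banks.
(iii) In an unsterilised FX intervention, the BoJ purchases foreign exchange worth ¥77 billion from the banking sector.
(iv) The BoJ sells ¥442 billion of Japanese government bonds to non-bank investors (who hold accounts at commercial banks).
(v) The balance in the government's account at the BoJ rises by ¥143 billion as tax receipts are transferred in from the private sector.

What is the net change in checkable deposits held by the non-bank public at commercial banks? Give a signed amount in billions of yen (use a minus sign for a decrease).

-¥581 billion

Currency deposit ¥4 billion: non-bank counterparties' bank balances rise → +¥4B.
OMO purchase (from banks) ¥93 billion: the counterparty is a bank, so public deposits are unchanged → 0.
FX purchase ¥77 billion: the counterparty is a bank, so public deposits are unchanged → 0.
Asset sale (to non-banks) ¥442 billion: non-bank counterparties' bank balances fall → −¥442B.
Government account inflow ¥143 billion: non-bank counterparties' bank balances fall → −¥143B.
Net: 4 + 0 + 0 − 442 − 143 = -¥581 billion.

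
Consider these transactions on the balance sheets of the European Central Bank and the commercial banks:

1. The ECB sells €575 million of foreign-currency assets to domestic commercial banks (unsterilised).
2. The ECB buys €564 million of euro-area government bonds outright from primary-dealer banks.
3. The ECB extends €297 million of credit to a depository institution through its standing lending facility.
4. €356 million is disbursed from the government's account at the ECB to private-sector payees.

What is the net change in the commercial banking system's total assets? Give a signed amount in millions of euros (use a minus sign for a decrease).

FX sale €575 million: just an asset swap on bank balance sheets → 0.
OMO purchase (from banks) €564 million: just an asset swap on bank balance sheets → 0.
Discount-window loan €297 million: bank balance sheets expand → +€297M.
Government spending €356 million: bank balance sheets expand → +€356M.
Net: 0 + 0 + 297 + 356 = +€653 million.

+€653 million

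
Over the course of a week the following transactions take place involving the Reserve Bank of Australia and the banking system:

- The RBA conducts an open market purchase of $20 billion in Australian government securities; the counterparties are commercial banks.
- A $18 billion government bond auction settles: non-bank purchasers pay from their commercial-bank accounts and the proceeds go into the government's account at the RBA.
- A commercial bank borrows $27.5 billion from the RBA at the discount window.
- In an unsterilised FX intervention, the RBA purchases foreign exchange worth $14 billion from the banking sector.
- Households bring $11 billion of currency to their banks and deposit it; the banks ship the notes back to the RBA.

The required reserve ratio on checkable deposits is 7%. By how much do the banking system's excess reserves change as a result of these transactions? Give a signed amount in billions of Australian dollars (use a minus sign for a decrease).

OMO purchase (from banks) $20 billion: reserves +$20B, deposits 0.
Government account inflow $18 billion: reserves −$18B, deposits −$18B.
Discount-window loan $27.5 billion: reserves +$27.5B, deposits 0.
FX purchase $14 billion: reserves +$14B, deposits 0.
Currency deposit $11 billion: reserves +$11B, deposits +$11B.
Totals: Δreserves = +$54.5B, Δdeposits = −$7B.
Δrequired reserves = 7% × −$7B = −$0.49B.
Δexcess reserves = Δreserves − Δrequired = +$54.5B − (−$0.49B) = +$54.99 billion.

+$54.99 billion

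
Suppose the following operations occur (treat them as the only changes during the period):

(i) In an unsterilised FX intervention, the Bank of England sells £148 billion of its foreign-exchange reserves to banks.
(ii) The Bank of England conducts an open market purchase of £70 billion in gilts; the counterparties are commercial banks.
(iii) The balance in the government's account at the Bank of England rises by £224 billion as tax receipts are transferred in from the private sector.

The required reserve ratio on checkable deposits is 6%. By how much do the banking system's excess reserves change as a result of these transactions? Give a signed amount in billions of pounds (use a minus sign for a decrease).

-£288.56 billion

FX sale £148 billion: reserves −£148B, deposits 0.
OMO purchase (from banks) £70 billion: reserves +£70B, deposits 0.
Government account inflow £224 billion: reserves −£224B, deposits −£224B.
Totals: Δreserves = −£302B, Δdeposits = −£224B.
Δrequired reserves = 6% × −£224B = −£13.44B.
Δexcess reserves = Δreserves − Δrequired = −£302B − (−£13.44B) = -£288.56 billion.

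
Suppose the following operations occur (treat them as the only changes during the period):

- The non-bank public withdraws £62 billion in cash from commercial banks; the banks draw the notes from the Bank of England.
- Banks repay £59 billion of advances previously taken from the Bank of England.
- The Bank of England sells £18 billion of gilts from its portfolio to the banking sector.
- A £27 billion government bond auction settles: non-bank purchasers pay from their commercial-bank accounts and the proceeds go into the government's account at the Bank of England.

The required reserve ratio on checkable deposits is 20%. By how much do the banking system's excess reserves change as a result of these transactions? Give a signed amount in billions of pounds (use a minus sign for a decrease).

Currency withdrawal £62 billion: reserves −£62B, deposits −£62B.
Discount-window repayment £59 billion: reserves −£59B, deposits 0.
OMO sale (to banks) £18 billion: reserves −£18B, deposits 0.
Government account inflow £27 billion: reserves −£27B, deposits −£27B.
Totals: Δreserves = −£166B, Δdeposits = −£89B.
Δrequired reserves = 20% × −£89B = −£17.8B.
Δexcess reserves = Δreserves − Δrequired = −£166B − (−£17.8B) = -£148.2 billion.

-£148.2 billion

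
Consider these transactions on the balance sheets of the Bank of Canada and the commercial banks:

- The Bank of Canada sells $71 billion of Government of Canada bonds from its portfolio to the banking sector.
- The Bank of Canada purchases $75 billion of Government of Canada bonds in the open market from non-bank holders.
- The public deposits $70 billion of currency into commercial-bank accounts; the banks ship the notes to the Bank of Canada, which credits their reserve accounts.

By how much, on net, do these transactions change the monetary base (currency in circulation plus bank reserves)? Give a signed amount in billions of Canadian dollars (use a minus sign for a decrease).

+$4 billion

OMO sale (to banks) $71 billion: Bank of Canada balance sheet contracts → −$71B.
Asset purchase (from non-banks) $75 billion: Bank of Canada balance sheet expands → +$75B.
Currency deposit $70 billion: just a shift between currency and reserves — both are base money → 0.
Net: −71 + 75 + 0 = +$4 billion.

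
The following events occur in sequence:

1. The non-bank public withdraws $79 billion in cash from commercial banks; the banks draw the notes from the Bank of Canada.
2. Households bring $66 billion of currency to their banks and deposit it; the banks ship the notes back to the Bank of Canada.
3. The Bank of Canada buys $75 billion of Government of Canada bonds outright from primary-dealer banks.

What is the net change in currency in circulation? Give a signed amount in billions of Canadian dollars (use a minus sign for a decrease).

+$13 billion

Bank of Canada balance sheet:
  Assets:      Securities +$75B
  Liabilities: Bank reserves +$62B, Currency in circulation +$13B
Commercial banking system:
  Assets:      Reserves at CB +$62B, Securities −$75B
  Liabilities: Checkable deposits −$13B
So the change in currency in circulation is +$13 billion.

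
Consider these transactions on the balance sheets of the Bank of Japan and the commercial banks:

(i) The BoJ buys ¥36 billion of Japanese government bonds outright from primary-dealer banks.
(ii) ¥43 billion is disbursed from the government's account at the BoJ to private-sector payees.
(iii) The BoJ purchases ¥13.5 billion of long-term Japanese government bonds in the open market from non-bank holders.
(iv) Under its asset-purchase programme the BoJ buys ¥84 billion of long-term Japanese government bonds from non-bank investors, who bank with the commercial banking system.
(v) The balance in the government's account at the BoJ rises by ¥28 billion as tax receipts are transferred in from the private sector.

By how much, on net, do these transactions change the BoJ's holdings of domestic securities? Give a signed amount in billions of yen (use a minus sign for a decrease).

+¥133.5 billion

OMO purchase (from banks) ¥36 billion: securities added to the BoJ's portfolio → +¥36B.
Government spending ¥43 billion: the BoJ's securities portfolio is untouched → 0.
Asset purchase (from non-banks) ¥13.5 billion: securities added to the BoJ's portfolio → +¥13.5B.
Asset purchase (from non-banks) ¥84 billion: securities added to the BoJ's portfolio → +¥84B.
Government account inflow ¥28 billion: the BoJ's securities portfolio is untouched → 0.
Net: 36 + 0 + 13.5 + 84 + 0 = +¥133.5 billion.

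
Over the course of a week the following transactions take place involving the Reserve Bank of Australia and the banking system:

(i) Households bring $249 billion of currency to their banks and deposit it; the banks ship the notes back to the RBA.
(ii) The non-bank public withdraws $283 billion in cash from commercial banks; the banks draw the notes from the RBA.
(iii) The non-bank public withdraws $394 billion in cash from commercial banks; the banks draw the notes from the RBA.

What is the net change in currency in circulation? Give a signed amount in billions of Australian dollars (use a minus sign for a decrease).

RBA balance sheet:
  Assets:      no change
  Liabilities: Bank reserves −$428B, Currency in circulation +$428B
So the change in currency in circulation is +$428 billion.

+$428 billion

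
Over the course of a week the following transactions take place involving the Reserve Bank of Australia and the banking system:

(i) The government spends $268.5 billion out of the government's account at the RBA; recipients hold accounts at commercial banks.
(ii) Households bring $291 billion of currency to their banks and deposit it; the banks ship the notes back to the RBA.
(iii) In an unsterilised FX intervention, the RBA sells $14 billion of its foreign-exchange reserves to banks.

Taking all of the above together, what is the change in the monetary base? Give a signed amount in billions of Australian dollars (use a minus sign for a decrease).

Government spending $268.5 billion: a non-base liability converts back to reserves → +$268.5B.
Currency deposit $291 billion: just a shift between currency and reserves — both are base money → 0.
FX sale $14 billion: RBA balance sheet contracts → −$14B.
Net: 268.5 + 0 − 14 = +$254.5 billion.

+$254.5 billion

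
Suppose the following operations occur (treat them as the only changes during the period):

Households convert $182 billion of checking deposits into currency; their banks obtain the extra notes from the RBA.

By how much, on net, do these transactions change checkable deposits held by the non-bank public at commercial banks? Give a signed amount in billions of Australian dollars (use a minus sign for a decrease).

Currency withdrawal $182 billion: non-bank counterparties' bank balances fall → −$182B.

-$182 billion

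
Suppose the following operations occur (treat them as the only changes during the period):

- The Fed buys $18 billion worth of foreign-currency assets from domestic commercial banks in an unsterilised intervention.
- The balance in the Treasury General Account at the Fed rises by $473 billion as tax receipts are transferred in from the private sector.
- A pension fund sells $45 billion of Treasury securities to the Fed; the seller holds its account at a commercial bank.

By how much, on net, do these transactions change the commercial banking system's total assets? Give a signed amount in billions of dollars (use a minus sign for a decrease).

-$428 billion

FX purchase $18 billion: just an asset swap on bank balance sheets → 0.
Government account inflow $473 billion: bank balance sheets shrink → −$473B.
Asset purchase (from non-banks) $45 billion: bank balance sheets expand → +$45B.
Net: 0 − 473 + 45 = -$428 billion.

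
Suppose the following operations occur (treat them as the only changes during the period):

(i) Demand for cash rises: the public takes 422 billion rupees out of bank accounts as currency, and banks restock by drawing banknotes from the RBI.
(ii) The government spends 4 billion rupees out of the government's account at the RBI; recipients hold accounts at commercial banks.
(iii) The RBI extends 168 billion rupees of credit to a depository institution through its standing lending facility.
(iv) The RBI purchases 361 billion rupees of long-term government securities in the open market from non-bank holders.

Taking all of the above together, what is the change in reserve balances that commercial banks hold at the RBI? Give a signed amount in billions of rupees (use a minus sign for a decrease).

RBI balance sheet:
  Assets:      Securities +361B, Loans to banks +168B
  Liabilities: Bank reserves +111B, Currency in circulation +422B, Government deposits −4B
So the change in reserve balances that commercial banks hold at the RBI is +111 billion.

+111 billion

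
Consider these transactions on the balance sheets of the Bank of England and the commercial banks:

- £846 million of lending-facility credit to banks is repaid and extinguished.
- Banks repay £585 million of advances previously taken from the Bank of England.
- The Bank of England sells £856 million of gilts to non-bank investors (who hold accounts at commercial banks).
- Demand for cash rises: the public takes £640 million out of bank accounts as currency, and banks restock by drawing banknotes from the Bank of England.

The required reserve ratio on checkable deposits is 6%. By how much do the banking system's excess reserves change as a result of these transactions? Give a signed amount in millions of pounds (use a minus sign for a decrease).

-£2837.24 million

Discount-window repayment £846 million: reserves −£846M, deposits 0.
Discount-window repayment £585 million: reserves −£585M, deposits 0.
Asset sale (to non-banks) £856 million: reserves −£856M, deposits −£856M.
Currency withdrawal £640 million: reserves −£640M, deposits −£640M.
Totals: Δreserves = −£2927M, Δdeposits = −£1496M.
Δrequired reserves = 6% × −£1496M = −£89.76M.
Δexcess reserves = Δreserves − Δrequired = −£2927M − (−£89.76M) = -£2837.24 million.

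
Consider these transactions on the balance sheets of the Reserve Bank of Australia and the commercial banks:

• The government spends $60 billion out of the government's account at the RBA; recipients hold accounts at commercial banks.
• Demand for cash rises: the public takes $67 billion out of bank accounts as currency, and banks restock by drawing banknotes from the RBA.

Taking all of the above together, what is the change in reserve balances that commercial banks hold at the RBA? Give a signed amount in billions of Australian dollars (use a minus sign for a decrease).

RBA balance sheet:
  Assets:      no change
  Liabilities: Bank reserves −$7B, Currency in circulation +$67B, Government deposits −$60B
Commercial banking system:
  Assets:      Reserves at CB −$7B
  Liabilities: Checkable deposits −$7B
So the change in reserve balances that commercial banks hold at the RBA is -$7 billion.

-$7 billion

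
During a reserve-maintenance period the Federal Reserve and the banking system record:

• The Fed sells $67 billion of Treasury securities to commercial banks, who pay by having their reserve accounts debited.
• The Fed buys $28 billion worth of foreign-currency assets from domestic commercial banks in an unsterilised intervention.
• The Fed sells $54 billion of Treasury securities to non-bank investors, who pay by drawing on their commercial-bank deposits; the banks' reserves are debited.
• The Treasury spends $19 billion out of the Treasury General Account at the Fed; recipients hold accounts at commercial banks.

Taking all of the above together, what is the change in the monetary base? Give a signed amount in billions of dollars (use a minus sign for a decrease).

-$74 billion

OMO sale (to banks) $67 billion: Fed balance sheet contracts → −$67B.
FX purchase $28 billion: Fed balance sheet expands → +$28B.
Asset sale (to non-banks) $54 billion: Fed balance sheet contracts → −$54B.
Government spending $19 billion: a non-base liability converts back to reserves → +$19B.
Net: −67 + 28 − 54 + 19 = -$74 billion.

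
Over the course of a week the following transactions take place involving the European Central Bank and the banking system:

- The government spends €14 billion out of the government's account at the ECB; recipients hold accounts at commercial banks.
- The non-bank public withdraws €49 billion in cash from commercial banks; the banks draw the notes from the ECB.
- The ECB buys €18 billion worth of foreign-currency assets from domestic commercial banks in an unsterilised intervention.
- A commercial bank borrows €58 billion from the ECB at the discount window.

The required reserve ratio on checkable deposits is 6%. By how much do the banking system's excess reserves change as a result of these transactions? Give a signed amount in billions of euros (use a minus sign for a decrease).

Government spending €14 billion: reserves +€14B, deposits +€14B.
Currency withdrawal €49 billion: reserves −€49B, deposits −€49B.
FX purchase €18 billion: reserves +€18B, deposits 0.
Discount-window loan €58 billion: reserves +€58B, deposits 0.
Totals: Δreserves = +€41B, Δdeposits = −€35B.
Δrequired reserves = 6% × −€35B = −€2.1B.
Δexcess reserves = Δreserves − Δrequired = +€41B − (−€2.1B) = +€43.1 billion.

+€43.1 billion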